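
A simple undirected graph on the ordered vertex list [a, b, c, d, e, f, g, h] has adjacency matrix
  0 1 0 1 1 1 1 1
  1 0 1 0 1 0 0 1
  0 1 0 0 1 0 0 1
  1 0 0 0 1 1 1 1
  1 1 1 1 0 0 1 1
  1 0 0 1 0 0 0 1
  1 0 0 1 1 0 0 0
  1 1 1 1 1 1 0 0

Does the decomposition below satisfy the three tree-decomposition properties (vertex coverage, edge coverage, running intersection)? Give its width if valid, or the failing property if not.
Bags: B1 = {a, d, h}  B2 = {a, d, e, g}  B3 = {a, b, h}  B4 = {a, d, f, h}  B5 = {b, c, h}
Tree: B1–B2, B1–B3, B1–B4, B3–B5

A tree decomposition must satisfy three properties: every vertex lies in some bag; for every edge, both endpoints lie together in some bag; and for every vertex, the bags containing it form a connected subtree. Here edge (e,h) lies in no bag, so the decomposition is invalid.

No — edge (e,h) lies in no bag.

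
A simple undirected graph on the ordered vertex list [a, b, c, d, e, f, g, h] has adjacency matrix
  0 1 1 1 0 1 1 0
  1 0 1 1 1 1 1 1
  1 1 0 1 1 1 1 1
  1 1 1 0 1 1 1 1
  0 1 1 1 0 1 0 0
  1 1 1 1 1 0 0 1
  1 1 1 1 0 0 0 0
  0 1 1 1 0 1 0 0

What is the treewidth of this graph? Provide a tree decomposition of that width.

Treewidth 4.
One optimal decomposition is:
Bags: B1 = {b, c, d, f, h}  B2 = {a, b, c, d, f}  B3 = {a, b, c, d, g}  B4 = {b, c, d, e, f}
Tree: B1–B2, B2–B3, B1–B4

Each bag holds 5 vertices, so the decomposition has width 4, which upper-bounds the treewidth. For the lower bound, the 5 vertices {a, b, c, d, g} are pairwise adjacent, and any tree decomposition puts a clique entirely inside one bag — forcing width ≥ 4. Combining the bounds, tw(G) = 4.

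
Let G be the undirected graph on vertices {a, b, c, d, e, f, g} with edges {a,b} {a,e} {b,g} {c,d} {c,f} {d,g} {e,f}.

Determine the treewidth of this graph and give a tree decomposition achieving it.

Each bag holds 3 vertices, so the decomposition has width 2, which upper-bounds the treewidth. Since f–c–d–g–b–a–e–f is a cycle in G, G is not acyclic. Forests are exactly the graphs of treewidth ≤ 1, so tw(G) ≥ 2. Hence tw(G) = 2 exactly.

Treewidth 2.
One such decomposition:
Bags: B1 = {c, d, f}  B2 = {d, f, g}  B3 = {b, f, g}  B4 = {a, b, f}  B5 = {a, e, f}
Tree: B1–B2, B2–B3, B3–B4, B4–B5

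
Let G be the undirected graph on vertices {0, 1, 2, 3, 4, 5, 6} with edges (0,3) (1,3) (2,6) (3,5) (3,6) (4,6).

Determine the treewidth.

1

A width-1 tree decomposition is:
Bags: B1 = {3, 6}  B2 = {2, 6}  B3 = {1, 3}  B4 = {3, 5}  B5 = {4, 6}  B6 = {0, 3}
Tree: B1–B2, B1–B3, B1–B4, B2–B5, B3–B6
Each bag holds 2 vertices, so the decomposition has width 1, which upper-bounds the treewidth. G has an edge, so its treewidth is at least 1. Therefore the treewidth is 1.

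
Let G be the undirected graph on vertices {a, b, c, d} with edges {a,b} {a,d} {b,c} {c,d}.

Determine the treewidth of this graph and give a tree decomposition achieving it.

Each bag holds 3 vertices, so the decomposition has width 2, which upper-bounds the treewidth. For the lower bound, G contains the cycle c–d–a–b–c, so G is not a forest; only forests have treewidth ≤ 1, hence tw(G) ≥ 2. Combining the bounds, tw(G) = 2.

Treewidth 2.
Bags: B1 = {a, c, d}  B2 = {a, b, c}
Tree: B1–B2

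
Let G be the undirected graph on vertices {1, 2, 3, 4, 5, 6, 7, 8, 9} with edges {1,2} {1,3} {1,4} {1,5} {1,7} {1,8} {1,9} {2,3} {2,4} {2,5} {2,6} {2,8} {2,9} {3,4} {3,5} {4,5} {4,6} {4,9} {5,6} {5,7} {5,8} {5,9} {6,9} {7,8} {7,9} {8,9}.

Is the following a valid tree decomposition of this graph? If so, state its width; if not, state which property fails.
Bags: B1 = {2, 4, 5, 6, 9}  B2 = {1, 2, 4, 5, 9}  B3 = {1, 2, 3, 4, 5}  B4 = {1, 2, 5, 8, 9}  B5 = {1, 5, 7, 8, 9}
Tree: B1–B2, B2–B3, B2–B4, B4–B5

Yes; width 4.

Checking the three conditions: (i) the bags cover all of {1, 2, 3, 4, 5, 6, 7, 8, 9}; (ii) for each edge, some bag contains both endpoints; (iii) the bags containing any fixed vertex form a subtree. All hold, so the decomposition is valid with width 5 − 1 = 4.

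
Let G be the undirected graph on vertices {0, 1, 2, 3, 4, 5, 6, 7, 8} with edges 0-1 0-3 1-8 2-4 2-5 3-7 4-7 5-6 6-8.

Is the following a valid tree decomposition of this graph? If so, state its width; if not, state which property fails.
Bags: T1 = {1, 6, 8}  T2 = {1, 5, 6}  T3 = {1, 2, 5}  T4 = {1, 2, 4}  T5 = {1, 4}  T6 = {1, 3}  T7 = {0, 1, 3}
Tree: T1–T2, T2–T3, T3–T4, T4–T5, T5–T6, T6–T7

No — vertex 7 appears in no bag.

A tree decomposition must satisfy three properties: every vertex lies in some bag; for every edge, both endpoints lie together in some bag; and for every vertex, the bags containing it form a connected subtree. Here vertex 7 appears in no bag, so the decomposition is invalid.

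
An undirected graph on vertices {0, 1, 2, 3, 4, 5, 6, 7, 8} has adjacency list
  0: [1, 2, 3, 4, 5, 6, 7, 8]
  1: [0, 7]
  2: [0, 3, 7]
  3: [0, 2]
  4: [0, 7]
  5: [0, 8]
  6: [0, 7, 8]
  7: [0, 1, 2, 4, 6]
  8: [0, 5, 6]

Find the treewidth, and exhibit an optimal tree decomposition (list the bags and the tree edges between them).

The largest bag has 3 vertices, giving width 2; this decomposition certifies tw(G) ≤ 2. Conversely, {0, 5, 8} is a clique of size 3, and the vertices of any clique must share a bag in every tree decomposition; so some bag has ≥ 3 vertices and tw(G) ≥ 2. The upper and lower bounds meet at 2, so that is the treewidth.

Treewidth 2.
One optimal decomposition is:
Bags: B1 = {0, 6, 7}  B2 = {0, 6, 8}  B3 = {0, 4, 7}  B4 = {0, 2, 7}  B5 = {0, 1, 7}  B6 = {0, 5, 8}  B7 = {0, 2, 3}
Tree: B1–B2, B1–B3, B1–B4, B1–B5, B2–B6, B4–B7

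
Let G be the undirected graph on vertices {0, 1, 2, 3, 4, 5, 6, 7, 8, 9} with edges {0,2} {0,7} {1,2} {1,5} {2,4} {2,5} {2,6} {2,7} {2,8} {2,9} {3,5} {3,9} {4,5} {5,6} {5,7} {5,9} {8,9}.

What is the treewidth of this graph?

A width-2 tree decomposition is:
Bags: B1 = {2, 5, 9}  B2 = {3, 5, 9}  B3 = {2, 5, 6}  B4 = {2, 8, 9}  B5 = {1, 2, 5}  B6 = {2, 5, 7}  B7 = {2, 4, 5}  B8 = {0, 2, 7}
Tree: B1–B2, B1–B3, B1–B4, B1–B5, B3–B6, B3–B7, B6–B8
The largest bag has 3 vertices, giving width 2; this decomposition certifies tw(G) ≤ 2. Conversely, {0, 2, 7} is a clique of size 3, and the vertices of any clique must share a bag in every tree decomposition; so some bag has ≥ 3 vertices and tw(G) ≥ 2. Therefore the treewidth is 2.

2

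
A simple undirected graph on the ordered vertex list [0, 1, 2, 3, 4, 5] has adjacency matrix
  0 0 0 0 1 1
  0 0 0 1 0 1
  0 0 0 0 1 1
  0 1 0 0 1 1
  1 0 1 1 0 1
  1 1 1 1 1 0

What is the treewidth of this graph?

2

A width-2 tree decomposition is:
Bags: B1 = {3, 4, 5}  B2 = {2, 4, 5}  B3 = {0, 4, 5}  B4 = {1, 3, 5}
Tree: B1–B2, B1–B3, B1–B4
Each bag holds 3 vertices, so the decomposition has width 2, which upper-bounds the treewidth. For the lower bound, the 3 vertices {1, 3, 5} are pairwise adjacent, and any tree decomposition puts a clique entirely inside one bag — forcing width ≥ 2. The upper and lower bounds meet at 2, so that is the treewidth.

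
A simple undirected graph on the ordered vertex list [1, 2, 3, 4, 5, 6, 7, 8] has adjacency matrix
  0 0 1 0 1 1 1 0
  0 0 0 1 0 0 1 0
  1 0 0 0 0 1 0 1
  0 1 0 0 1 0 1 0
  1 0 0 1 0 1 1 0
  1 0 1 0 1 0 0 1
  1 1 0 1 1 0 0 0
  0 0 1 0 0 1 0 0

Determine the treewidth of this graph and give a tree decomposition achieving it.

Treewidth 2.
Bags: B1 = {1, 5, 7}  B2 = {4, 5, 7}  B3 = {1, 5, 6}  B4 = {1, 3, 6}  B5 = {2, 4, 7}  B6 = {3, 6, 8}
Tree: B1–B2, B1–B3, B3–B4, B2–B5, B4–B6

Each bag holds 3 vertices, so the decomposition has width 2, which upper-bounds the treewidth. Conversely, {3, 6, 8} is a clique of size 3, and the vertices of any clique must share a bag in every tree decomposition; so some bag has ≥ 3 vertices and tw(G) ≥ 2. Therefore the treewidth is 2.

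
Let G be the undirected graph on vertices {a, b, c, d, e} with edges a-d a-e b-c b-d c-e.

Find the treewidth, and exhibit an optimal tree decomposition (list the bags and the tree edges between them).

Treewidth 2.
One such decomposition:
Bags: B1 = {a, d, e}  B2 = {c, d, e}  B3 = {b, c, d}
Tree: B1–B2, B2–B3

Each bag holds 3 vertices, so the decomposition has width 2, which upper-bounds the treewidth. For the lower bound, G contains the cycle d–a–e–c–b–d, so G is not a forest; only forests have treewidth ≤ 1, hence tw(G) ≥ 2. Combining the bounds, tw(G) = 2.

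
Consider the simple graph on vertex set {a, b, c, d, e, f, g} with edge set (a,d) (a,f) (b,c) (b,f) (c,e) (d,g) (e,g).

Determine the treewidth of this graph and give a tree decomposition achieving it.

Each bag holds 3 vertices, so the decomposition has width 2, which upper-bounds the treewidth. For the lower bound, G contains the cycle a–f–b–c–e–g–d–a, so G is not a forest; only forests have treewidth ≤ 1, hence tw(G) ≥ 2. Therefore the treewidth is 2.

Treewidth 2.
One optimal decomposition is:
Bags: B1 = {a, b, f}  B2 = {a, b, c}  B3 = {a, c, e}  B4 = {a, e, g}  B5 = {a, d, g}
Tree: B1–B2, B2–B3, B3–B4, B4–B5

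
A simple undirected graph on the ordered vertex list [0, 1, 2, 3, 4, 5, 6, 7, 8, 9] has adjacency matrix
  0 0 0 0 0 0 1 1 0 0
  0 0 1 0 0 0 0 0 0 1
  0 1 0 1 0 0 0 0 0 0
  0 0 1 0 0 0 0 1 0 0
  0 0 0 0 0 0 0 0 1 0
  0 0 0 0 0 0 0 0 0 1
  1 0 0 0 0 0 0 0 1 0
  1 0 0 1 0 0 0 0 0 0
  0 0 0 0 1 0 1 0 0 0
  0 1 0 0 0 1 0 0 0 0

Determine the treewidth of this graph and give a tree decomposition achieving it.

Every bag has size at most 2, so the width is 2 − 1 = 1 and tw(G) ≤ 1. Since G has at least one edge (e.g. 5–9), it is not an edgeless graph, so tw(G) ≥ 1. The upper and lower bounds meet at 1, so that is the treewidth.

Treewidth 1.
One optimal decomposition is:
Bags: B1 = {5, 9}  B2 = {1, 9}  B3 = {1, 2}  B4 = {2, 3}  B5 = {3, 7}  B6 = {0, 7}  B7 = {0, 6}  B8 = {6, 8}  B9 = {4, 8}
Tree: B1–B2, B2–B3, B3–B4, B4–B5, B5–B6, B6–B7, B7–B8, B8–B9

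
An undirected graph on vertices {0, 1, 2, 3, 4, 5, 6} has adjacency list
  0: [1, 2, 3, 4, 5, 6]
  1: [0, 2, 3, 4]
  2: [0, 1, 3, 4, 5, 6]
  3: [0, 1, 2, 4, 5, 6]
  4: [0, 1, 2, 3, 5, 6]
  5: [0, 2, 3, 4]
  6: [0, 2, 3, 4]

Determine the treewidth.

4

A width-4 tree decomposition is:
Bags: B1 = {0, 2, 3, 4, 6}  B2 = {0, 2, 3, 4, 5}  B3 = {0, 1, 2, 3, 4}
Tree: B1–B2, B1–B3
Every bag has size at most 5, so the width is 5 − 1 = 4 and tw(G) ≤ 4. Conversely, {0, 1, 2, 3, 4} is a clique of size 5, and the vertices of any clique must share a bag in every tree decomposition; so some bag has ≥ 5 vertices and tw(G) ≥ 4. Hence tw(G) = 4 exactly.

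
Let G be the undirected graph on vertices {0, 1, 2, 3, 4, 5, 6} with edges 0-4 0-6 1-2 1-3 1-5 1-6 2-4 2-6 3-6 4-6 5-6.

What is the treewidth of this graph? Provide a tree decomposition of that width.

Each bag holds 3 vertices, so the decomposition has width 2, which upper-bounds the treewidth. For the lower bound, the 3 vertices {0, 4, 6} are pairwise adjacent, and any tree decomposition puts a clique entirely inside one bag — forcing width ≥ 2. Combining the bounds, tw(G) = 2.

Treewidth 2.
One such decomposition:
Bags: B1 = {2, 4, 6}  B2 = {1, 2, 6}  B3 = {1, 5, 6}  B4 = {0, 4, 6}  B5 = {1, 3, 6}
Tree: B1–B2, B2–B3, B1–B4, B3–B5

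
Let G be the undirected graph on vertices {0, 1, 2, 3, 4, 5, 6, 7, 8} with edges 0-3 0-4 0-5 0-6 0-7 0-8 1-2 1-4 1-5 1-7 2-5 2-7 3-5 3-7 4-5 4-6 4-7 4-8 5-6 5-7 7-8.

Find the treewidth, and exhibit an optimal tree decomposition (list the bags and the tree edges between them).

Each bag holds 4 vertices, so the decomposition has width 3, which upper-bounds the treewidth. On the other hand G contains the 4-clique {0, 4, 7, 8}. A clique must lie in a single bag of any decomposition, so no decomposition can have width below 3. Therefore the treewidth is 3.

Treewidth 3.
One optimal decomposition is:
Bags: B1 = {0, 4, 5, 7}  B2 = {0, 3, 5, 7}  B3 = {1, 4, 5, 7}  B4 = {1, 2, 5, 7}  B5 = {0, 4, 7, 8}  B6 = {0, 4, 5, 6}
Tree: B1–B2, B1–B3, B3–B4, B1–B5, B1–B6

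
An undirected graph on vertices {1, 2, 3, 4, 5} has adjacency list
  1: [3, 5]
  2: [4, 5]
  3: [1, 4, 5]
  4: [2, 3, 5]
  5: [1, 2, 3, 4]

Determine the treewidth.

A width-2 tree decomposition is:
Bags: B1 = {1, 3, 5}  B2 = {3, 4, 5}  B3 = {2, 4, 5}
Tree: B1–B2, B2–B3
Every bag has size at most 3, so the width is 3 − 1 = 2 and tw(G) ≤ 2. On the other hand G contains the 3-clique {2, 4, 5}. A clique must lie in a single bag of any decomposition, so no decomposition can have width below 2. The upper and lower bounds meet at 2, so that is the treewidth.

2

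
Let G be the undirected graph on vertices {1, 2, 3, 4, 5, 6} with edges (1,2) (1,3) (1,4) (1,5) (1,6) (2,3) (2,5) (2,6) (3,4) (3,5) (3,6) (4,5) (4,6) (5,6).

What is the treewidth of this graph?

4

A width-4 tree decomposition is:
Bags: B1 = {1, 3, 4, 5, 6}  B2 = {1, 2, 3, 5, 6}
Tree: B1–B2
The largest bag has 5 vertices, giving width 4; this decomposition certifies tw(G) ≤ 4. For the lower bound, the 5 vertices {1, 2, 3, 5, 6} are pairwise adjacent, and any tree decomposition puts a clique entirely inside one bag — forcing width ≥ 4. Therefore the treewidth is 4.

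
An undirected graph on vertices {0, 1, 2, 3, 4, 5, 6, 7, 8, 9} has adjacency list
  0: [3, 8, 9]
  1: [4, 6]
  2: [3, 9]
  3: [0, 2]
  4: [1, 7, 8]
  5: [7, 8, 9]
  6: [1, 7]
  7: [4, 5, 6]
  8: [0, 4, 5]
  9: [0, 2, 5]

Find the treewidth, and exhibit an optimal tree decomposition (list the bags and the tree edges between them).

Treewidth 2.
Bags: B1 = {1, 6, 7}  B2 = {1, 4, 7}  B3 = {4, 5, 7}  B4 = {4, 5, 8}  B5 = {5, 8, 9}  B6 = {0, 8, 9}  B7 = {0, 2, 9}  B8 = {0, 2, 3}
Tree: B1–B2, B2–B3, B3–B4, B4–B5, B5–B6, B6–B7, B7–B8

Each bag holds 3 vertices, so the decomposition has width 2, which upper-bounds the treewidth. For the lower bound, G contains the cycle 6–1–4–7–6, so G is not a forest; only forests have treewidth ≤ 1, hence tw(G) ≥ 2. Hence tw(G) = 2 exactly.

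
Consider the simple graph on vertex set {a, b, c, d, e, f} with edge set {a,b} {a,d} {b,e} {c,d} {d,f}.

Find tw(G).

1

A width-1 tree decomposition is:
Bags: B1 = {a, d}  B2 = {d, f}  B3 = {a, b}  B4 = {c, d}  B5 = {b, e}
Tree: B1–B2, B1–B3, B2–B4, B3–B5
The largest bag has 2 vertices, giving width 1; this decomposition certifies tw(G) ≤ 1. Since G has at least one edge (e.g. d–a), it is not an edgeless graph, so tw(G) ≥ 1. Hence tw(G) = 1 exactly.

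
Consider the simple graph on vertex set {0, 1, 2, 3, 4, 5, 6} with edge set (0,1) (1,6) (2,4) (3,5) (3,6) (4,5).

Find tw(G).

A width-1 tree decomposition is:
Bags: B1 = {0, 1}  B2 = {1, 6}  B3 = {3, 6}  B4 = {3, 5}  B5 = {4, 5}  B6 = {2, 4}
Tree: B1–B2, B2–B3, B3–B4, B4–B5, B5–B6
Every bag has size at most 2, so the width is 2 − 1 = 1 and tw(G) ≤ 1. Since G has at least one edge (e.g. 0–1), it is not an edgeless graph, so tw(G) ≥ 1. Therefore the treewidth is 1.

1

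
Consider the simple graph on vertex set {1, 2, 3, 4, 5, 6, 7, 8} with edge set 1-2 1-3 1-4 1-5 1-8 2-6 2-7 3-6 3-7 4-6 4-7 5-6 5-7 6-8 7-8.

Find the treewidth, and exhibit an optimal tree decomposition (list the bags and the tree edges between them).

Treewidth 3.
One optimal decomposition is:
Bags: B1 = {1, 5, 6, 7}  B2 = {1, 3, 6, 7}  B3 = {1, 6, 7, 8}  B4 = {1, 4, 6, 7}  B5 = {1, 2, 6, 7}
Tree: B1–B2, B2–B3, B3–B4, B4–B5

Each bag holds 4 vertices, so the decomposition has width 3, which upper-bounds the treewidth. For the lower bound: the 4 vertex sets {5,7}, {3,6}, {1}, {8} are disjoint, each induces a connected subgraph, and every pair is joined by at least one edge of G. Contracting each set to a single vertex therefore yields K_{4} as a minor, and since treewidth is minor-monotone, tw(G) ≥ tw(K_{4}) = 3. Therefore the treewidth is 3.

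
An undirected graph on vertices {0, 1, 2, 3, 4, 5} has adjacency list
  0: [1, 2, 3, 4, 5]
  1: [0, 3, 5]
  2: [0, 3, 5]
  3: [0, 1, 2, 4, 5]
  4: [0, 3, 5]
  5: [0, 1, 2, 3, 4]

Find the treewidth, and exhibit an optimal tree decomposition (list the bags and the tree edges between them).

Treewidth 3.
One optimal decomposition is:
Bags: B1 = {0, 3, 4, 5}  B2 = {0, 2, 3, 5}  B3 = {0, 1, 3, 5}
Tree: B1–B2, B1–B3

Every bag has size at most 4, so the width is 4 − 1 = 3 and tw(G) ≤ 3. For the lower bound, the 4 vertices {0, 1, 3, 5} are pairwise adjacent, and any tree decomposition puts a clique entirely inside one bag — forcing width ≥ 3. The upper and lower bounds meet at 3, so that is the treewidth.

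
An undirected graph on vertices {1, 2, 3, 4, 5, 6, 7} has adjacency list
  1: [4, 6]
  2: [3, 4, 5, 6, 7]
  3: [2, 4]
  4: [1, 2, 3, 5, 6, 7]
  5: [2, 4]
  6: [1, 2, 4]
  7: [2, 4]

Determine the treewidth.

A width-2 tree decomposition is:
Bags: B1 = {2, 4, 6}  B2 = {2, 3, 4}  B3 = {2, 4, 5}  B4 = {2, 4, 7}  B5 = {1, 4, 6}
Tree: B1–B2, B1–B3, B1–B4, B1–B5
Every bag has size at most 3, so the width is 3 − 1 = 2 and tw(G) ≤ 2. Conversely, {1, 4, 6} is a clique of size 3, and the vertices of any clique must share a bag in every tree decomposition; so some bag has ≥ 3 vertices and tw(G) ≥ 2. Combining the bounds, tw(G) = 2.

2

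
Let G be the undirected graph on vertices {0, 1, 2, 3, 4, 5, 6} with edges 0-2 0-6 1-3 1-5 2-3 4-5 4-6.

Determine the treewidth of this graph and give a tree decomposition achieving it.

Treewidth 2.
One optimal decomposition is:
Bags: B1 = {0, 2, 3}  B2 = {0, 3, 6}  B3 = {3, 4, 6}  B4 = {3, 4, 5}  B5 = {1, 3, 5}
Tree: B1–B2, B2–B3, B3–B4, B4–B5

Each bag holds 3 vertices, so the decomposition has width 2, which upper-bounds the treewidth. For the lower bound, G contains the cycle 3–2–0–6–4–5–1–3, so G is not a forest; only forests have treewidth ≤ 1, hence tw(G) ≥ 2. The upper and lower bounds meet at 2, so that is the treewidth.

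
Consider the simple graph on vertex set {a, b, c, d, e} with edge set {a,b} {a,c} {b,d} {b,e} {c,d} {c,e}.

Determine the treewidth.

A width-2 tree decomposition is:
Bags: B1 = {a, b, c}  B2 = {b, c, d}  B3 = {b, c, e}
Tree: B1–B2, B2–B3
Every bag has size at most 3, so the width is 3 − 1 = 2 and tw(G) ≤ 2. Since b–a–c–d–b is a cycle in G, G is not acyclic. Forests are exactly the graphs of treewidth ≤ 1, so tw(G) ≥ 2. The upper and lower bounds meet at 2, so that is the treewidth.

2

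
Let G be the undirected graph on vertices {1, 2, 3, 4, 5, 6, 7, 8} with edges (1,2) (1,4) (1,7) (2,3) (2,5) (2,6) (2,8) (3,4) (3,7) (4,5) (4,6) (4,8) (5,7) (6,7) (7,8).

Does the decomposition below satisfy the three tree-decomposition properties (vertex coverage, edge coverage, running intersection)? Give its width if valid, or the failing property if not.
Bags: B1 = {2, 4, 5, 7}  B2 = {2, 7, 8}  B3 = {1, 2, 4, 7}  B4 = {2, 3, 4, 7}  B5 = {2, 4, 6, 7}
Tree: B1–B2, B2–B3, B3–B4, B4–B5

A tree decomposition must satisfy three properties: every vertex lies in some bag; for every edge, both endpoints lie together in some bag; and for every vertex, the bags containing it form a connected subtree. Here edge (4,8) lies in no bag, so the decomposition is invalid.

No — edge (4,8) lies in no bag.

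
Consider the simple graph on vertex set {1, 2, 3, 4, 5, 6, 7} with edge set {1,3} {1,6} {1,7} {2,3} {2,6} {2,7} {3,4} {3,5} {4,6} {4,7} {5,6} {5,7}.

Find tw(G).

3

A width-3 tree decomposition is:
Bags: B1 = {2, 3, 6, 7}  B2 = {3, 4, 6, 7}  B3 = {1, 3, 6, 7}  B4 = {3, 5, 6, 7}
Tree: B1–B2, B2–B3, B3–B4
Every bag has size at most 4, so the width is 4 − 1 = 3 and tw(G) ≤ 3. For the lower bound: the 4 vertex sets {2,6}, {4,7}, {3}, {1} are disjoint, each induces a connected subgraph, and every pair is joined by at least one edge of G. Contracting each set to a single vertex therefore yields K_{4} as a minor, and since treewidth is minor-monotone, tw(G) ≥ tw(K_{4}) = 3. The upper and lower bounds meet at 3, so that is the treewidth.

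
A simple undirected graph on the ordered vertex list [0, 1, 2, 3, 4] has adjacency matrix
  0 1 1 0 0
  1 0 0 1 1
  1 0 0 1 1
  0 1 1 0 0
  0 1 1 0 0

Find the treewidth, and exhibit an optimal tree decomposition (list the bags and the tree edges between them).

Each bag holds 3 vertices, so the decomposition has width 2, which upper-bounds the treewidth. Since 0–2–4–1–0 is a cycle in G, G is not acyclic. Forests are exactly the graphs of treewidth ≤ 1, so tw(G) ≥ 2. Hence tw(G) = 2 exactly.

Treewidth 2.
One optimal decomposition is:
Bags: B1 = {0, 1, 2}  B2 = {1, 2, 4}  B3 = {1, 2, 3}
Tree: B1–B2, B2–B3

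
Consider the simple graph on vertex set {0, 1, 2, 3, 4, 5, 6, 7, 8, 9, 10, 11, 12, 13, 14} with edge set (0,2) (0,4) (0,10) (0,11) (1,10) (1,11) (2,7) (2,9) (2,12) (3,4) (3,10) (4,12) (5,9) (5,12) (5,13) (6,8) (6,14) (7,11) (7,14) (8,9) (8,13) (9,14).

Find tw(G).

3

A width-3 tree decomposition is:
Bags: B1 = {5, 6, 8, 13}  B2 = {5, 6, 8, 9}  B3 = {5, 6, 9, 14}  B4 = {5, 9, 12, 14}  B5 = {2, 9, 12, 14}  B6 = {2, 7, 12, 14}  B7 = {2, 4, 7, 12}  B8 = {0, 2, 4, 7}  B9 = {0, 4, 7, 11}  B10 = {0, 3, 4, 11}  B11 = {0, 3, 10, 11}  B12 = {1, 3, 10, 11}
Tree: B1–B2, B2–B3, B3–B4, B4–B5, B5–B6, B6–B7, B7–B8, B8–B9, B9–B10, B10–B11, B11–B12
Every bag has size at most 4, so the width is 4 − 1 = 3 and tw(G) ≤ 3. For the lower bound: the 4 vertex sets {6,8,13}, {5}, {9}, {2,7,12,14} are disjoint, each induces a connected subgraph, and every pair is joined by at least one edge of G. Contracting each set to a single vertex therefore yields K_{4} as a minor, and since treewidth is minor-monotone, tw(G) ≥ tw(K_{4}) = 3. Combining the bounds, tw(G) = 3.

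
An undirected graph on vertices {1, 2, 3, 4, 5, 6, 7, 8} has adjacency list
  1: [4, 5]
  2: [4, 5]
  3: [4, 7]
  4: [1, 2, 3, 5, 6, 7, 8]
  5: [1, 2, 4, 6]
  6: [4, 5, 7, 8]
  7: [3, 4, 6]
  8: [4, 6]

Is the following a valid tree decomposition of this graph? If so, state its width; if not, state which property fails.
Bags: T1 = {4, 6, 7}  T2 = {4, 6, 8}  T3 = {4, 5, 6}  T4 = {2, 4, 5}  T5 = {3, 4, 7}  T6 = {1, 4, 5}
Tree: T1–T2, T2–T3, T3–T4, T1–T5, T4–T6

Yes; width 2.

Every vertex of G appears in some bag (union = {1, 2, 3, 4, 5, 6, 7, 8}); every edge is covered by a bag; and for each vertex v the set of bags containing v is connected in the bag tree. The decomposition is therefore valid. The largest bag has 3 vertices, so the width is 2.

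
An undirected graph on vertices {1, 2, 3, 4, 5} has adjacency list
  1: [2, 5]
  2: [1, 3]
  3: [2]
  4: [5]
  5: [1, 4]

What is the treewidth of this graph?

A width-1 tree decomposition is:
Bags: B1 = {4, 5}  B2 = {1, 5}  B3 = {1, 2}  B4 = {2, 3}
Tree: B1–B2, B2–B3, B3–B4
Every bag has size at most 2, so the width is 2 − 1 = 1 and tw(G) ≤ 1. Any graph with an edge has treewidth ≥ 1, and G has the edge 4–5. Combining the bounds, tw(G) = 1.

1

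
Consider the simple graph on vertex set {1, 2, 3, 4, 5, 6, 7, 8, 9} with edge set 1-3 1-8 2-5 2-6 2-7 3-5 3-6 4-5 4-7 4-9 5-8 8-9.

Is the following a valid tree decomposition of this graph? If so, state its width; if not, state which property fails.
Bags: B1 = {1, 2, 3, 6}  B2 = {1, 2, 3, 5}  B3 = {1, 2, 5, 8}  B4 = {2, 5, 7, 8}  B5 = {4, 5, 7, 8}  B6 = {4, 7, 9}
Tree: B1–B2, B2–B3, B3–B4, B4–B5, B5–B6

A tree decomposition must satisfy three properties: every vertex lies in some bag; for every edge, both endpoints lie together in some bag; and for every vertex, the bags containing it form a connected subtree. Here edge (8,9) lies in no bag, so the decomposition is invalid.

No — edge (8,9) lies in no bag.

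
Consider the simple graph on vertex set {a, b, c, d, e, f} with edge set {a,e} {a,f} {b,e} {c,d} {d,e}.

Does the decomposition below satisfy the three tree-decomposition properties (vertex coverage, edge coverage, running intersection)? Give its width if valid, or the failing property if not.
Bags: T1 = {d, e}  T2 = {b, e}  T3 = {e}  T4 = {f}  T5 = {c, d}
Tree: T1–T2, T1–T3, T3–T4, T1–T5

No — vertex a appears in no bag.

A tree decomposition must satisfy three properties: every vertex lies in some bag; for every edge, both endpoints lie together in some bag; and for every vertex, the bags containing it form a connected subtree. Here vertex a appears in no bag, so the decomposition is invalid.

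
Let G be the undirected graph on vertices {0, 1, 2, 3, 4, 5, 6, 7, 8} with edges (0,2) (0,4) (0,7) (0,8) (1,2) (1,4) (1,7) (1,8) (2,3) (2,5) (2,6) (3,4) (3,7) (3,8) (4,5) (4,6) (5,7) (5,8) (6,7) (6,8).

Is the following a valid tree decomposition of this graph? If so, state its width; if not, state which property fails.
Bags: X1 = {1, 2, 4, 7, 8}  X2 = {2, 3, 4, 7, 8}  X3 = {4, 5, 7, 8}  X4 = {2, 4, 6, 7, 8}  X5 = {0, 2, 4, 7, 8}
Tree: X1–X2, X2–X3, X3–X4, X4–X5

A tree decomposition must satisfy three properties: every vertex lies in some bag; for every edge, both endpoints lie together in some bag; and for every vertex, the bags containing it form a connected subtree. Here edge (2,5) lies in no bag, so the decomposition is invalid.

No — edge (2,5) lies in no bag.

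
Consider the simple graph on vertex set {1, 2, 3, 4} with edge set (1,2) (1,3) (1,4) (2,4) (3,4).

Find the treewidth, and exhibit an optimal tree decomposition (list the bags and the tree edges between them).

The largest bag has 3 vertices, giving width 2; this decomposition certifies tw(G) ≤ 2. On the other hand G contains the 3-clique {1, 2, 4}. A clique must lie in a single bag of any decomposition, so no decomposition can have width below 2. Therefore the treewidth is 2.

Treewidth 2.
Bags: B1 = {1, 2, 4}  B2 = {1, 3, 4}
Tree: B1–B2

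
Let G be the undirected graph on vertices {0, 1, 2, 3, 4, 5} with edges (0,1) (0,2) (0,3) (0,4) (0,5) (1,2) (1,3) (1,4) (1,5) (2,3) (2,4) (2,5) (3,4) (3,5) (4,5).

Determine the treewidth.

5

A width-5 tree decomposition is:
Bags: B1 = {0, 1, 2, 3, 4, 5}
Tree: (single bag)
A single bag containing all 6 vertices is trivially a valid decomposition of width 5. On the other hand G contains the 6-clique {0, 1, 2, 3, 4, 5}. A clique must lie in a single bag of any decomposition, so no decomposition can have width below 5. The upper and lower bounds meet at 5, so that is the treewidth.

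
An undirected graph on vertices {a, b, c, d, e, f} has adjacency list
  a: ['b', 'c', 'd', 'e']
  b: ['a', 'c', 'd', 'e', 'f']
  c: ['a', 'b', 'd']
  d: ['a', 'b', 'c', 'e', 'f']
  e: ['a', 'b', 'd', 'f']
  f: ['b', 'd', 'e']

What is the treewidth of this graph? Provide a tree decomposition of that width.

Every bag has size at most 4, so the width is 4 − 1 = 3 and tw(G) ≤ 3. On the other hand G contains the 4-clique {b, d, e, f}. A clique must lie in a single bag of any decomposition, so no decomposition can have width below 3. Hence tw(G) = 3 exactly.

Treewidth 3.
One optimal decomposition is:
Bags: B1 = {a, b, d, e}  B2 = {b, d, e, f}  B3 = {a, b, c, d}
Tree: B1–B2, B1–B3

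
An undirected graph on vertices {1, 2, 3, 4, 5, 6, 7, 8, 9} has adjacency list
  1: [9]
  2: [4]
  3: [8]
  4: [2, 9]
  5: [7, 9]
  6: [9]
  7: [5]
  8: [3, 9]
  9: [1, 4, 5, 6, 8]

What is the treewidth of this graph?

1

A width-1 tree decomposition is:
Bags: B1 = {8, 9}  B2 = {4, 9}  B3 = {2, 4}  B4 = {6, 9}  B5 = {5, 9}  B6 = {3, 8}  B7 = {1, 9}  B8 = {5, 7}
Tree: B1–B2, B2–B3, B1–B4, B2–B5, B1–B6, B4–B7, B5–B8
The largest bag has 2 vertices, giving width 1; this decomposition certifies tw(G) ≤ 1. Any graph with an edge has treewidth ≥ 1, and G has the edge 8–9. The upper and lower bounds meet at 1, so that is the treewidth.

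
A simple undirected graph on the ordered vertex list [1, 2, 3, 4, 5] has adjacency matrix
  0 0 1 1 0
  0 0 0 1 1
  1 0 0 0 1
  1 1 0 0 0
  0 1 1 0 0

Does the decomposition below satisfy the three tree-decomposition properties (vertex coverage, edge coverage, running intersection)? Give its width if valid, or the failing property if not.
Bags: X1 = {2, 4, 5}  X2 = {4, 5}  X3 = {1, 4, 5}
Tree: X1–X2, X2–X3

No — vertex 3 appears in no bag.

A tree decomposition must satisfy three properties: every vertex lies in some bag; for every edge, both endpoints lie together in some bag; and for every vertex, the bags containing it form a connected subtree. Here vertex 3 appears in no bag, so the decomposition is invalid.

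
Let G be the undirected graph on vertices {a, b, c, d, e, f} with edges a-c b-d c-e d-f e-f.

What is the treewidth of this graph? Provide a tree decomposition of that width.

Every bag has size at most 2, so the width is 2 − 1 = 1 and tw(G) ≤ 1. G has an edge, so its treewidth is at least 1. Hence tw(G) = 1 exactly.

Treewidth 1.
Bags: B1 = {a, c}  B2 = {c, e}  B3 = {e, f}  B4 = {d, f}  B5 = {b, d}
Tree: B1–B2, B2–B3, B3–B4, B4–B5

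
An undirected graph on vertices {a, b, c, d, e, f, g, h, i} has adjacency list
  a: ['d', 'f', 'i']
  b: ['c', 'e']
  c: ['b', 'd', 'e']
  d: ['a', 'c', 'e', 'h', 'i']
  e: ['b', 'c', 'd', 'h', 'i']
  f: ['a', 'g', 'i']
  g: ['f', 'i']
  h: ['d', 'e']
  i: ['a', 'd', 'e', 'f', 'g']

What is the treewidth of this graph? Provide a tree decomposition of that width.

The largest bag has 3 vertices, giving width 2; this decomposition certifies tw(G) ≤ 2. On the other hand G contains the 3-clique {d, e, h}. A clique must lie in a single bag of any decomposition, so no decomposition can have width below 2. Therefore the treewidth is 2.

Treewidth 2.
One such decomposition:
Bags: B1 = {d, e, i}  B2 = {a, d, i}  B3 = {a, f, i}  B4 = {c, d, e}  B5 = {f, g, i}  B6 = {b, c, e}  B7 = {d, e, h}
Tree: B1–B2, B2–B3, B1–B4, B3–B5, B4–B6, B1–B7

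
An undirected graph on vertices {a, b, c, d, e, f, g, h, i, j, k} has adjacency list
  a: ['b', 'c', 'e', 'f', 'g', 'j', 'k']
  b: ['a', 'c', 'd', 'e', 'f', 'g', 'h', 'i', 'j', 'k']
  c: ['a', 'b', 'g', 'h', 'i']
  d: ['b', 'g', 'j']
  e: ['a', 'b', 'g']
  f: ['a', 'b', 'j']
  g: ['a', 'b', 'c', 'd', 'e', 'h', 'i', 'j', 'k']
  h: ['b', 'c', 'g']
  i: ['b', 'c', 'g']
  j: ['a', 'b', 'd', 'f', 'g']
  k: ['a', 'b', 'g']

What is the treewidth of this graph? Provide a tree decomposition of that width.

Treewidth 3.
Bags: B1 = {a, b, c, g}  B2 = {a, b, g, j}  B3 = {a, b, f, j}  B4 = {a, b, g, k}  B5 = {b, c, g, i}  B6 = {b, d, g, j}  B7 = {b, c, g, h}  B8 = {a, b, e, g}
Tree: B1–B2, B2–B3, B1–B4, B1–B5, B2–B6, B1–B7, B2–B8

Each bag holds 4 vertices, so the decomposition has width 3, which upper-bounds the treewidth. For the lower bound, the 4 vertices {b, d, g, j} are pairwise adjacent, and any tree decomposition puts a clique entirely inside one bag — forcing width ≥ 3. Combining the bounds, tw(G) = 3.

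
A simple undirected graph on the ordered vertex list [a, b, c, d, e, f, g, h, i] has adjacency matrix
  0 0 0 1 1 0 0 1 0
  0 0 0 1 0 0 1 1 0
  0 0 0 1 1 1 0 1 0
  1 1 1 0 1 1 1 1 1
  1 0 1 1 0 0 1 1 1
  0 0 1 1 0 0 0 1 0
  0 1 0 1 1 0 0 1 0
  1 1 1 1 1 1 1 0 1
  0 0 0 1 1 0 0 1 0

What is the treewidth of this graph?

A width-3 tree decomposition is:
Bags: B1 = {d, e, g, h}  B2 = {b, d, g, h}  B3 = {c, d, e, h}  B4 = {d, e, h, i}  B5 = {c, d, f, h}  B6 = {a, d, e, h}
Tree: B1–B2, B1–B3, B3–B4, B3–B5, B3–B6
Every bag has size at most 4, so the width is 4 − 1 = 3 and tw(G) ≤ 3. Conversely, {d, e, g, h} is a clique of size 4, and the vertices of any clique must share a bag in every tree decomposition; so some bag has ≥ 4 vertices and tw(G) ≥ 3. Combining the bounds, tw(G) = 3.

3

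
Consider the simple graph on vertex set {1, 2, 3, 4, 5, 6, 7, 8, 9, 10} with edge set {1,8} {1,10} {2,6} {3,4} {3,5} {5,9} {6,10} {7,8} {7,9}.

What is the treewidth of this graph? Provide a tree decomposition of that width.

Treewidth 1.
One such decomposition:
Bags: B1 = {2, 6}  B2 = {6, 10}  B3 = {1, 10}  B4 = {1, 8}  B5 = {7, 8}  B6 = {7, 9}  B7 = {5, 9}  B8 = {3, 5}  B9 = {3, 4}
Tree: B1–B2, B2–B3, B3–B4, B4–B5, B5–B6, B6–B7, B7–B8, B8–B9

Each bag holds 2 vertices, so the decomposition has width 1, which upper-bounds the treewidth. G has an edge, so its treewidth is at least 1. Therefore the treewidth is 1.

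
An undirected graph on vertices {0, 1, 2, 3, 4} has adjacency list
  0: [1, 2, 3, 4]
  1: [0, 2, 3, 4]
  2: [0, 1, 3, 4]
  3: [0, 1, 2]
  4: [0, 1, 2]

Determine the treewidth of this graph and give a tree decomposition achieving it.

Every bag has size at most 4, so the width is 4 − 1 = 3 and tw(G) ≤ 3. Conversely, {0, 1, 2, 3} is a clique of size 4, and the vertices of any clique must share a bag in every tree decomposition; so some bag has ≥ 4 vertices and tw(G) ≥ 3. Therefore the treewidth is 3.

Treewidth 3.
One optimal decomposition is:
Bags: B1 = {0, 1, 2, 3}  B2 = {0, 1, 2, 4}
Tree: B1–B2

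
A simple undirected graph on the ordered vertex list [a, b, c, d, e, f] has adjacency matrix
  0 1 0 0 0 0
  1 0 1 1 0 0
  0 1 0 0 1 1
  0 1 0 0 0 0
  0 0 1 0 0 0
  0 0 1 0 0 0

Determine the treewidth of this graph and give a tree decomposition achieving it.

Treewidth 1.
One optimal decomposition is:
Bags: B1 = {b, c}  B2 = {c, e}  B3 = {c, f}  B4 = {a, b}  B5 = {b, d}
Tree: B1–B2, B1–B3, B1–B4, B1–B5

The largest bag has 2 vertices, giving width 1; this decomposition certifies tw(G) ≤ 1. Any graph with an edge has treewidth ≥ 1, and G has the edge c–b. The upper and lower bounds meet at 1, so that is the treewidth.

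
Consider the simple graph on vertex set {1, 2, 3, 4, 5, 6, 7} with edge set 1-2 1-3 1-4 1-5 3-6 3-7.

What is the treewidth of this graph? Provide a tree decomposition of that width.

The largest bag has 2 vertices, giving width 1; this decomposition certifies tw(G) ≤ 1. G has an edge, so its treewidth is at least 1. The upper and lower bounds meet at 1, so that is the treewidth.

Treewidth 1.
One optimal decomposition is:
Bags: B1 = {1, 3}  B2 = {1, 2}  B3 = {1, 4}  B4 = {3, 6}  B5 = {1, 5}  B6 = {3, 7}
Tree: B1–B2, B1–B3, B1–B4, B2–B5, B4–B6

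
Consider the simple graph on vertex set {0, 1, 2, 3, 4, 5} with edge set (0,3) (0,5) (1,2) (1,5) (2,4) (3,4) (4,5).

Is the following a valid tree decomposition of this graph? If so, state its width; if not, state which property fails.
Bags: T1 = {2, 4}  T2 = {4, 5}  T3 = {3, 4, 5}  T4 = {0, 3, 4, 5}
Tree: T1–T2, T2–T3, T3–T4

No — vertex 1 appears in no bag.

A tree decomposition must satisfy three properties: every vertex lies in some bag; for every edge, both endpoints lie together in some bag; and for every vertex, the bags containing it form a connected subtree. Here vertex 1 appears in no bag, so the decomposition is invalid.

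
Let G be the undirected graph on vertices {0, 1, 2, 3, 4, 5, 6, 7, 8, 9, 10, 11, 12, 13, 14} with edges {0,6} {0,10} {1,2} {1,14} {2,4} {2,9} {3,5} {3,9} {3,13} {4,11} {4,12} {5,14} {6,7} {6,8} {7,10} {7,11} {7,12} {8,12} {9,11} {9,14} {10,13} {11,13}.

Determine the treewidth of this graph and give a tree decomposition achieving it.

Each bag holds 4 vertices, so the decomposition has width 3, which upper-bounds the treewidth. For the lower bound: the 4 vertex sets {0,6,8}, {10}, {7}, {4,11,12,13} are disjoint, each induces a connected subgraph, and every pair is joined by at least one edge of G. Contracting each set to a single vertex therefore yields K_{4} as a minor, and since treewidth is minor-monotone, tw(G) ≥ tw(K_{4}) = 3. The upper and lower bounds meet at 3, so that is the treewidth.

Treewidth 3.
Bags: B1 = {0, 6, 8, 10}  B2 = {6, 7, 8, 10}  B3 = {7, 8, 10, 12}  B4 = {7, 10, 12, 13}  B5 = {7, 11, 12, 13}  B6 = {4, 11, 12, 13}  B7 = {3, 4, 11, 13}  B8 = {3, 4, 9, 11}  B9 = {2, 3, 4, 9}  B10 = {2, 3, 5, 9}  B11 = {2, 5, 9, 14}  B12 = {1, 2, 5, 14}
Tree: B1–B2, B2–B3, B3–B4, B4–B5, B5–B6, B6–B7, B7–B8, B8–B9, B9–B10, B10–B11, B11–B12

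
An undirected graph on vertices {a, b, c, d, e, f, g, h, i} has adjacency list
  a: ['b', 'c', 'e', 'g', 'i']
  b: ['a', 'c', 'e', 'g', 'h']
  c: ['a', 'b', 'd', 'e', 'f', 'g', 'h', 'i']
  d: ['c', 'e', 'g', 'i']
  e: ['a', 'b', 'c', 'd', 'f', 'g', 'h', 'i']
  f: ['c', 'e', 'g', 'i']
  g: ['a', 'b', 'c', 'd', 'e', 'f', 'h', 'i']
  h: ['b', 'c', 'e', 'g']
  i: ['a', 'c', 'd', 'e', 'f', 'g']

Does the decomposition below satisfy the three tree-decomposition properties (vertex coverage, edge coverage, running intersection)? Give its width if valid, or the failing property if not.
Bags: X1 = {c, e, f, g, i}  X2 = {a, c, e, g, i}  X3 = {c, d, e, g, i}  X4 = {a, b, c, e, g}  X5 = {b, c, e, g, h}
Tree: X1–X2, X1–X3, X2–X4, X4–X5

Yes; width 4.

Every vertex of G appears in some bag (union = {a, b, c, d, e, f, g, h, i}); every edge is covered by a bag; and for each vertex v the set of bags containing v is connected in the bag tree. The decomposition is therefore valid. The largest bag has 5 vertices, so the width is 4.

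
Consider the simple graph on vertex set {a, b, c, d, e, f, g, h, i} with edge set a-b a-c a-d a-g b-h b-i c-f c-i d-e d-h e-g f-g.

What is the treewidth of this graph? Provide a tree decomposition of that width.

Each bag holds 4 vertices, so the decomposition has width 3, which upper-bounds the treewidth. For the lower bound: the 4 vertex sets {d,e,h}, {g}, {a}, {b,c,f,i} are disjoint, each induces a connected subgraph, and every pair is joined by at least one edge of G. Contracting each set to a single vertex therefore yields K_{4} as a minor, and since treewidth is minor-monotone, tw(G) ≥ tw(K_{4}) = 3. Combining the bounds, tw(G) = 3.

Treewidth 3.
One such decomposition:
Bags: B1 = {d, e, g, h}  B2 = {a, d, g, h}  B3 = {a, b, g, h}  B4 = {a, b, f, g}  B5 = {a, b, c, f}  B6 = {b, c, f, i}
Tree: B1–B2, B2–B3, B3–B4, B4–B5, B5–B6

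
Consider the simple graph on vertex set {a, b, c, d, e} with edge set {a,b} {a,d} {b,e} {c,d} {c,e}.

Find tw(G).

2

A width-2 tree decomposition is:
Bags: B1 = {a, b, e}  B2 = {a, d, e}  B3 = {c, d, e}
Tree: B1–B2, B2–B3
The largest bag has 3 vertices, giving width 2; this decomposition certifies tw(G) ≤ 2. For the lower bound, G contains the cycle e–b–a–d–c–e, so G is not a forest; only forests have treewidth ≤ 1, hence tw(G) ≥ 2. Hence tw(G) = 2 exactly.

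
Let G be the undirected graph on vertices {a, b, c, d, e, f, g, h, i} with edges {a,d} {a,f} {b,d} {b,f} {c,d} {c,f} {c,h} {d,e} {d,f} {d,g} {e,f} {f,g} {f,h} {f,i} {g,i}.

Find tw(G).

A width-2 tree decomposition is:
Bags: B1 = {a, d, f}  B2 = {d, f, g}  B3 = {b, d, f}  B4 = {c, d, f}  B5 = {d, e, f}  B6 = {f, g, i}  B7 = {c, f, h}
Tree: B1–B2, B1–B3, B1–B4, B3–B5, B2–B6, B4–B7
Every bag has size at most 3, so the width is 3 − 1 = 2 and tw(G) ≤ 2. Conversely, {d, f, g} is a clique of size 3, and the vertices of any clique must share a bag in every tree decomposition; so some bag has ≥ 3 vertices and tw(G) ≥ 2. The upper and lower bounds meet at 2, so that is the treewidth.

2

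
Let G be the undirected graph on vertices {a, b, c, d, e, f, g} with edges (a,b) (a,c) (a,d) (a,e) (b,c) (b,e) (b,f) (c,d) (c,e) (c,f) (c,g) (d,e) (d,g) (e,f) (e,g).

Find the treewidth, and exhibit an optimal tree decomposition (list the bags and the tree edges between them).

Every bag has size at most 4, so the width is 4 − 1 = 3 and tw(G) ≤ 3. On the other hand G contains the 4-clique {c, d, e, g}. A clique must lie in a single bag of any decomposition, so no decomposition can have width below 3. Hence tw(G) = 3 exactly.

Treewidth 3.
One optimal decomposition is:
Bags: B1 = {a, c, d, e}  B2 = {a, b, c, e}  B3 = {c, d, e, g}  B4 = {b, c, e, f}
Tree: B1–B2, B1–B3, B2–B4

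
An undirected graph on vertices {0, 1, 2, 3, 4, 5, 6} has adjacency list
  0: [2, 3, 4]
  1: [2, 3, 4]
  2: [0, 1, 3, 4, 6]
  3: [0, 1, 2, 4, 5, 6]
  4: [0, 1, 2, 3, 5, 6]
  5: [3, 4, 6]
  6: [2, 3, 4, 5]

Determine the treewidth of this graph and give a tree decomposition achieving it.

Each bag holds 4 vertices, so the decomposition has width 3, which upper-bounds the treewidth. On the other hand G contains the 4-clique {0, 2, 3, 4}. A clique must lie in a single bag of any decomposition, so no decomposition can have width below 3. Therefore the treewidth is 3.

Treewidth 3.
One such decomposition:
Bags: B1 = {1, 2, 3, 4}  B2 = {2, 3, 4, 6}  B3 = {0, 2, 3, 4}  B4 = {3, 4, 5, 6}
Tree: B1–B2, B2–B3, B2–B4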